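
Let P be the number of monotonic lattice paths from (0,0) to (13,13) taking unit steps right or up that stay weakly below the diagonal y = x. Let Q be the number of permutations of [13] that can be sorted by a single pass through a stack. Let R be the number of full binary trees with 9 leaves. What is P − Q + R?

Sub-diagonal monotone paths from (0,0) to (13,13) biject with Dyck paths of semilength 13, giving C_13. So P = C_13 = 742900.
By Knuth's characterisation, the stack-sortable permutations of length 13 are the 231-avoiders, numbering C_13. So Q = C_13 = 742900.
Full binary trees with 9 leaves have 9−1 = 8 internal nodes, so there are C_8 of them. So R = C_8 = 1430.
P − Q + R = 742900 − 742900 + 1430 = 1430.

1430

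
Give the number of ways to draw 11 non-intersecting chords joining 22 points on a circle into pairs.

Non-crossing perfect matchings of 2n points on a circle are counted by C_n; with 22 points, n = 11.
C_11 = C(22,11)/12 = 705432/12 = 58786.

58786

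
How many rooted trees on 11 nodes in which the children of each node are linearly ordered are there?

16796

A rooted plane tree on 11 nodes has 10 edges, and such trees are counted by C_10.
C_10 = C(20,10)/11 = 184756/11 = 16796.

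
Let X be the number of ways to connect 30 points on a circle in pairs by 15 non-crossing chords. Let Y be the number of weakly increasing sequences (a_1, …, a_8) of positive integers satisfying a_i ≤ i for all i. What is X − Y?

Non-crossing perfect matchings of 2n points on a circle are counted by C_n; with 30 points, n = 15. So X = C_15 = 9694845.
Such sub-staircase sequences of length n are counted by C_n; here n = 8. So Y = C_8 = 1430.
X − Y = 9694845 − 1430 = 9693415.

9693415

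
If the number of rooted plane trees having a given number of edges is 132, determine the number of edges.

Rooted ordered trees with n edges are counted by C_n; 132 = C_6.

6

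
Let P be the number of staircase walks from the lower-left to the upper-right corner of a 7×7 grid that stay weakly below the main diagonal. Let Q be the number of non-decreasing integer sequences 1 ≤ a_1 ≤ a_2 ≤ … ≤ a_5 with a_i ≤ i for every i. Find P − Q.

Sub-diagonal monotone paths from (0,0) to (7,7) biject with Dyck paths of semilength 7, giving C_7. So P = C_7 = 429.
Weakly increasing sequences with a_i ≤ i biject with Dyck paths of semilength 5, so there are C_5. So Q = C_5 = 42.
P − Q = 429 − 42 = 387.

387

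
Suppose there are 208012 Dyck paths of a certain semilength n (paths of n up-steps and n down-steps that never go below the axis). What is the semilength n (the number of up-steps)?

Dyck paths of semilength n are counted by C_n, and C_12 = 208012.

12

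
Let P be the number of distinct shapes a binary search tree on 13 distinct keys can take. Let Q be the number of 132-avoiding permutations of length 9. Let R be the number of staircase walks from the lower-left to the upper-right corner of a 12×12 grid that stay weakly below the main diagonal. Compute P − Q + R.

946050

Rooted binary trees with 13 nodes (each child slot possibly empty) number C_13. So P = C_13 = 742900.
For any fixed pattern of length 3, the pattern-avoiding permutations of [9] number C_9. So Q = C_9 = 4862.
Sub-diagonal monotone paths from (0,0) to (12,12) biject with Dyck paths of semilength 12, giving C_12. So R = C_12 = 208012.
P − Q + R = 742900 − 4862 + 208012 = 946050.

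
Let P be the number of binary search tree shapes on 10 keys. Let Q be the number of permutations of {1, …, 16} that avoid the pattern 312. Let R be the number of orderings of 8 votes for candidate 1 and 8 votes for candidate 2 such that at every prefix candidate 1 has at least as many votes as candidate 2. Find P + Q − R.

Rooted binary trees with 10 nodes (each child slot possibly empty) number C_10. So P = C_10 = 16796.
For any fixed pattern of length 3, the pattern-avoiding permutations of [16] number C_16. So Q = C_16 = 35357670.
Reading a vote for the leader as '(' and for the other as ')' turns such a sequence into a balanced string of 8 pairs, so the count is C_8. So R = C_8 = 1430.
P + Q − R = 16796 + 35357670 − 1430 = 35373036.

35373036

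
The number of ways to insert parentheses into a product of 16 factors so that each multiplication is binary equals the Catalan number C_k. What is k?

15

Parenthesizations of m factors correspond to full binary trees with m leaves, counted by C_{m−1}; m = 16 gives C_15.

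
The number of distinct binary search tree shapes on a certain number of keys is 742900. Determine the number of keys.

Binary search tree shapes on n keys are counted by C_n. The Catalan number equal to 742900 is C_13.

13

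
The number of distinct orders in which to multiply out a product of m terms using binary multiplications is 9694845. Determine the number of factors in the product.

16

Parenthesizations of m factors are counted by C_{m−1}. Since C_15 = 9694845, the index is 15.
So the index is 15, and the number of factors is 15 + 1 = 16.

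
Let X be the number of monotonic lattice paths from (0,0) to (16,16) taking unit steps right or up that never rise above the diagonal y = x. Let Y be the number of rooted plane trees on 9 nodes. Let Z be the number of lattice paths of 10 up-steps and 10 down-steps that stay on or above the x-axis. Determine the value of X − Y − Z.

35339444

Monotone paths in an n×n grid that stay weakly below the diagonal are counted by C_n; here n = 16. So X = C_16 = 35357670.
Rooted ordered (plane) trees on m nodes have m−1 edges and are counted by C_{m−1}; m = 9 gives C_8. So Y = C_8 = 1430.
Paths of 10 up- and 10 down-steps that never dip below the axis are Dyck paths; their count is C_10. So Z = C_10 = 16796.
X − Y − Z = 35357670 − 1430 − 16796 = 35339444.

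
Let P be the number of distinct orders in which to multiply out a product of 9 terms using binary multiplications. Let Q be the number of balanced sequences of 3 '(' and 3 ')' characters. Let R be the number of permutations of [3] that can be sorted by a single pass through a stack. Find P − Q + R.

Bracketing 9 factors into binary products is counted by C_{9−1} = C_8. So P = C_8 = 1430.
A balanced arrangement of 3 bracket pairs is a Dyck word of semilength 3, so the count is C_3. So Q = C_3 = 5.
Stack-sortable permutations are exactly the 231-avoiding ones, counted by C_n; here n = 3. So R = C_3 = 5.
P − Q + R = 1430 − 5 + 5 = 1430.

1430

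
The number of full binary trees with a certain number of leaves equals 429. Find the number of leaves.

Full binary trees with L leaves are counted by C_{L−1}, and C_7 = 429.
So the index is 7, and the number of leaves is 7 + 1 = 8.

8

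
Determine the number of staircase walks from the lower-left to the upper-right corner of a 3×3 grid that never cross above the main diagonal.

5

Sub-diagonal monotone paths from (0,0) to (3,3) biject with Dyck paths of semilength 3, giving C_3.
C_3 = C(6,3)/4 = 20/4 = 5.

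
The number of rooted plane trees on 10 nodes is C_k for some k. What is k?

A rooted plane tree on 10 nodes has 9 edges, and such trees are counted by C_9.

9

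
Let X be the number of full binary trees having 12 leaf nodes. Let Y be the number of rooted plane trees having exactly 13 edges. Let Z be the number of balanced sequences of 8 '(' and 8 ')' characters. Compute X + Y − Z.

800256

Full binary trees with 12 leaves have 12−1 = 11 internal nodes, so there are C_11 of them. So X = C_11 = 58786.
Rooted ordered trees with n edges are counted by C_n; here n = 13. So Y = C_13 = 742900.
A balanced arrangement of 8 bracket pairs is a Dyck word of semilength 8, so the count is C_8. So Z = C_8 = 1430.
X + Y − Z = 58786 + 742900 − 1430 = 800256.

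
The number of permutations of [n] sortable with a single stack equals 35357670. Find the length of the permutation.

Stack-sortable permutations of [n] are counted by C_n. The Catalan number equal to 35357670 is C_16.

16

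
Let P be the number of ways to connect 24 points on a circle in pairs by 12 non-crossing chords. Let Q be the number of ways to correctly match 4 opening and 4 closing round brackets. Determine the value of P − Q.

207998

Pairing 24 circle points by 12 non-crossing chords gives C_12 matchings. So P = C_12 = 208012.
A balanced arrangement of 4 bracket pairs is a Dyck word of semilength 4, so the count is C_4. So Q = C_4 = 14.
P − Q = 208012 − 14 = 207998.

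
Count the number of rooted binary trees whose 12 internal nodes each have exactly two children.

Full binary trees with n internal nodes are counted by C_n; here n = 12.
C_12 = C(24,12)/13 = 2704156/13 = 208012.

208012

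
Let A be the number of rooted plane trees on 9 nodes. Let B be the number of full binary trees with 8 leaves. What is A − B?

1001

Rooted ordered (plane) trees on m nodes have m−1 edges and are counted by C_{m−1}; m = 9 gives C_8. So A = C_8 = 1430.
Full binary trees with 8 leaves have 8−1 = 7 internal nodes, so there are C_7 of them. So B = C_7 = 429.
A − B = 1430 − 429 = 1001.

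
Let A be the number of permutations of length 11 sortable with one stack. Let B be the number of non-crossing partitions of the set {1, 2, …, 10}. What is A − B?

41990

By Knuth's characterisation, the stack-sortable permutations of length 11 are the 231-avoiders, numbering C_11. So A = C_11 = 58786.
The non-crossing partitions of [10] form a lattice of size C_10. So B = C_10 = 16796.
A − B = 58786 − 16796 = 41990.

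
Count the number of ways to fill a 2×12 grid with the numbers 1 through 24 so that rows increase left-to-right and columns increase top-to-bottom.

By the hook-length formula (or a Dyck-path bijection), SYT of shape 2×12 number C_12.
C_12 = C(24,12)/13 = 2704156/13 = 208012.

208012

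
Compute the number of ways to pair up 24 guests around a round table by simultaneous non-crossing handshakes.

208012

With 24 = 2·12 people, non-crossing handshake pairings are non-crossing perfect matchings on a circle, counted by C_12.
C_12 = C_11 · 2(2·11+1)/(11+2) = 58786 · 46/13 = 208012.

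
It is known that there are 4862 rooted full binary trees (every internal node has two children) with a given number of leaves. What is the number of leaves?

Full binary trees with L leaves are counted by C_{L−1}; 4862 = C_9.
So the index is 9, and the number of leaves is 9 + 1 = 10.

10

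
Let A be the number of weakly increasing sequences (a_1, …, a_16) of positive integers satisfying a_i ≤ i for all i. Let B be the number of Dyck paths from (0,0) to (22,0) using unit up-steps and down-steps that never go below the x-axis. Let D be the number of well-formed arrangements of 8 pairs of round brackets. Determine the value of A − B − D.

Such sub-staircase sequences of length n are counted by C_n; here n = 16. So A = C_16 = 35357670.
Dyck paths of semilength n (length 2n) are counted by C_n; here n = 11. So B = C_11 = 58786.
Balanced strings of n pairs of brackets are counted by C_n; here n = 8. So D = C_8 = 1430.
A − B − D = 35357670 − 58786 − 1430 = 35297454.

35297454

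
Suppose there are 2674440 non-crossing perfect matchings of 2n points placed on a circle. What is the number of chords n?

Non-crossing pairings of 2n points on a circle are counted by C_n, and C_14 = 2674440.

14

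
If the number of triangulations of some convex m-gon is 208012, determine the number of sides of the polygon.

14

Triangulations of a convex m-gon are counted by C_{m−2}. The Catalan number equal to 208012 is C_12.
So m − 2 = 12, giving m = 14 sides.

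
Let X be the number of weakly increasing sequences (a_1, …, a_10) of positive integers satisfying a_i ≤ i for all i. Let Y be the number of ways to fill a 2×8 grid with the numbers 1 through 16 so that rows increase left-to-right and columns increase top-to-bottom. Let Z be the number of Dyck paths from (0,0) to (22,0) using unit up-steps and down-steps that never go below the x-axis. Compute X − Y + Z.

74152

Weakly increasing sequences with a_i ≤ i biject with Dyck paths of semilength 10, so there are C_10. So X = C_10 = 16796.
By the hook-length formula (or a Dyck-path bijection), SYT of shape 2×8 number C_8. So Y = C_8 = 1430.
Dyck paths of semilength n (length 2n) are counted by C_n; here n = 11. So Z = C_11 = 58786.
X − Y + Z = 16796 − 1430 + 58786 = 74152.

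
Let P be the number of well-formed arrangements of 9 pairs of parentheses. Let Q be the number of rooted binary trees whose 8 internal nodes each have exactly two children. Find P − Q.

3432

Balanced strings of n pairs of brackets are counted by C_n; here n = 9. So P = C_9 = 4862.
Full binary trees with n internal nodes are counted by C_n; here n = 8. So Q = C_8 = 1430.
P − Q = 4862 − 1430 = 3432.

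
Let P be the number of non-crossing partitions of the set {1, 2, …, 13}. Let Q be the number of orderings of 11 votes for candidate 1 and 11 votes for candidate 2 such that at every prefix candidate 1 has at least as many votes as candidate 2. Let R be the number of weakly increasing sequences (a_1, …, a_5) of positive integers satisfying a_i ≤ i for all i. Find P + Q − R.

Non-crossing partitions of an n-element set are counted by C_n; here n = 13. So P = C_13 = 742900.
Reading a vote for the leader as '(' and for the other as ')' turns such a sequence into a balanced string of 11 pairs, so the count is C_11. So Q = C_11 = 58786.
Such sub-staircase sequences of length n are counted by C_n; here n = 5. So R = C_5 = 42.
P + Q − R = 742900 + 58786 − 42 = 801644.

801644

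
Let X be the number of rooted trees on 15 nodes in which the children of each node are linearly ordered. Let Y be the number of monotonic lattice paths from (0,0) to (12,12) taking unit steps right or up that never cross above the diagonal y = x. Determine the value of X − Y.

A rooted plane tree on 15 nodes has 14 edges, and such trees are counted by C_14. So X = C_14 = 2674440.
Monotone paths in an n×n grid that stay weakly below the diagonal are counted by C_n; here n = 12. So Y = C_12 = 208012.
X − Y = 2674440 − 208012 = 2466428.

2466428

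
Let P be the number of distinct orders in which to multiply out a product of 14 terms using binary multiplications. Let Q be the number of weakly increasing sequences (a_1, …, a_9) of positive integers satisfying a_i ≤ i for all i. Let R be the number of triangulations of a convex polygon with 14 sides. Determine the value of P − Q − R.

Ways to associate a product of 14 factors correspond to binary trees on 14 leaves, so the count is C_13. So P = C_13 = 742900.
Weakly increasing sequences with a_i ≤ i biject with Dyck paths of semilength 9, so there are C_9. So Q = C_9 = 4862.
The number of triangulations of a 14-gon is the Catalan number C_12 (index = sides − 2). So R = C_12 = 208012.
P − Q − R = 742900 − 4862 − 208012 = 530026.

530026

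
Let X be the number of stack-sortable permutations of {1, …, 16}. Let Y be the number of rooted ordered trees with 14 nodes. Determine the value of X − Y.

34614770

Stack-sortable permutations are exactly the 231-avoiding ones, counted by C_n; here n = 16. So X = C_16 = 35357670.
Rooted ordered (plane) trees on m nodes have m−1 edges and are counted by C_{m−1}; m = 14 gives C_13. So Y = C_13 = 742900.
X − Y = 35357670 − 742900 = 34614770.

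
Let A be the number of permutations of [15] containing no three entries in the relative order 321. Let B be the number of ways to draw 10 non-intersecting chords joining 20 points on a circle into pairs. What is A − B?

Permutations of [n] avoiding any single length-3 pattern are counted by C_n; here n = 15. So A = C_15 = 9694845.
Non-crossing perfect matchings of 2n points on a circle are counted by C_n; with 20 points, n = 10. So B = C_10 = 16796.
A − B = 9694845 − 16796 = 9678049.

9678049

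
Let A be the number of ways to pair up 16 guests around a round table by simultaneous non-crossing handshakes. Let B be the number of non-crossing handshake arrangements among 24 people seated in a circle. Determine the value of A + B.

209442

With 16 = 2·8 people, non-crossing handshake pairings are non-crossing perfect matchings on a circle, counted by C_8. So A = C_8 = 1430.
Non-crossing handshake pairings of 2n people are counted by C_n; 24 people gives n = 12. So B = C_12 = 208012.
A + B = 1430 + 208012 = 209442.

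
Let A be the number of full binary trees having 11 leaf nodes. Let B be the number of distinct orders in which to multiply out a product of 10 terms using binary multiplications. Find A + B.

A full binary tree with L leaves has L−1 internal nodes and is counted by C_{L−1}; L = 11 gives C_10. So A = C_10 = 16796.
Parenthesizations of m factors correspond to full binary trees with m leaves, counted by C_{m−1}; m = 10 gives C_9. So B = C_9 = 4862.
A + B = 16796 + 4862 = 21658.

21658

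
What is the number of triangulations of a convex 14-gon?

208012

A convex 14-gon is triangulated into 12 triangles, and the number of such triangulations is the Catalan number C_{14−2} = C_12.
C_12 = C(24,12)/13 = 2704156/13 = 208012.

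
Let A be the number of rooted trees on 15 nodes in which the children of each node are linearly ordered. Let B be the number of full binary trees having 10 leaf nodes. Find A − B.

2669578

A rooted plane tree on 15 nodes has 14 edges, and such trees are counted by C_14. So A = C_14 = 2674440.
Full binary trees with 10 leaves have 10−1 = 9 internal nodes, so there are C_9 of them. So B = C_9 = 4862.
A − B = 2674440 − 4862 = 2669578.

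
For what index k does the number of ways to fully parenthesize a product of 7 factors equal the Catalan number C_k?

Ways to associate a product of 7 factors correspond to binary trees on 7 leaves, so the count is C_6.

6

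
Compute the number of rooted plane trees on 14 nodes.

742900

Rooted ordered (plane) trees on m nodes have m−1 edges and are counted by C_{m−1}; m = 14 gives C_13.
C_13 = C_12 · 2(2·12+1)/(12+2) = 208012 · 50/14 = 742900.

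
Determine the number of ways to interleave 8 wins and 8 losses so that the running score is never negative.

Ballot sequences with n votes each where one side never trails are Dyck words, counted by C_n; here n = 8.
C_8 = C_7 · 2(2·7+1)/(7+2) = 429 · 30/9 = 1430.

1430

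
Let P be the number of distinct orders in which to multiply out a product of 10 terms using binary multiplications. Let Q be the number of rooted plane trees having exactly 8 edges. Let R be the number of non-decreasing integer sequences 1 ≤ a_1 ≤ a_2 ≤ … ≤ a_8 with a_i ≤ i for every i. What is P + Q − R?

Ways to associate a product of 10 factors correspond to binary trees on 10 leaves, so the count is C_9. So P = C_9 = 4862.
Rooted ordered trees with n edges are counted by C_n; here n = 8. So Q = C_8 = 1430.
Such sub-staircase sequences of length n are counted by C_n; here n = 8. So R = C_8 = 1430.
P + Q − R = 4862 + 1430 − 1430 = 4862.

4862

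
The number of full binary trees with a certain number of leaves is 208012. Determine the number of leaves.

Full binary trees with L leaves are counted by C_{L−1}. The Catalan number equal to 208012 is C_12.
So the index is 12, and the number of leaves is 12 + 1 = 13.

13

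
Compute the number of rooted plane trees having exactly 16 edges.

A rooted plane tree with 16 edges has 17 nodes, and the count is C_16.
C_16 = 35357670.

35357670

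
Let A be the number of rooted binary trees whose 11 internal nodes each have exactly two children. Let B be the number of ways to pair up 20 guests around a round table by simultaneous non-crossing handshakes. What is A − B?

The number of full binary trees on 11 internal nodes is the Catalan number C_11. So A = C_11 = 58786.
With 20 = 2·10 people, non-crossing handshake pairings are non-crossing perfect matchings on a circle, counted by C_10. So B = C_10 = 16796.
A − B = 58786 − 16796 = 41990.

41990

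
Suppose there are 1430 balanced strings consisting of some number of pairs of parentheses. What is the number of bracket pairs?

8

Balanced strings of n bracket-pairs are counted by C_n; 1430 = C_8.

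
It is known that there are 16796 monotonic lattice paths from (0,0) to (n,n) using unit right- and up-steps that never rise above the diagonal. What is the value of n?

10

Such diagonal-avoiding paths in an n×n grid are counted by C_n. The Catalan number equal to 16796 is C_10.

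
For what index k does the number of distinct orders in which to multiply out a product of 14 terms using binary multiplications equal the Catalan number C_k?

Ways to associate a product of 14 factors correspond to binary trees on 14 leaves, so the count is C_13.

13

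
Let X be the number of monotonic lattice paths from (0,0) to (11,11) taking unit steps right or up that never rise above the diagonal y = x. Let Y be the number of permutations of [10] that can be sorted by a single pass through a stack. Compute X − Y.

Monotone paths in an n×n grid that stay weakly below the diagonal are counted by C_n; here n = 11. So X = C_11 = 58786.
Stack-sortable permutations are exactly the 231-avoiding ones, counted by C_n; here n = 10. So Y = C_10 = 16796.
X − Y = 58786 − 16796 = 41990.

41990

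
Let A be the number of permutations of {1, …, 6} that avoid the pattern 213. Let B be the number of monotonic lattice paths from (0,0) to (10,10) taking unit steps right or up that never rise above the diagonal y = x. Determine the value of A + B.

For any fixed pattern of length 3, the pattern-avoiding permutations of [6] number C_6. So A = C_6 = 132.
Sub-diagonal monotone paths from (0,0) to (10,10) biject with Dyck paths of semilength 10, giving C_10. So B = C_10 = 16796.
A + B = 132 + 16796 = 16928.

16928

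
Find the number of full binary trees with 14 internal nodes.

2674440

Full binary trees with n internal nodes are counted by C_n; here n = 14.
C_14 = 2674440.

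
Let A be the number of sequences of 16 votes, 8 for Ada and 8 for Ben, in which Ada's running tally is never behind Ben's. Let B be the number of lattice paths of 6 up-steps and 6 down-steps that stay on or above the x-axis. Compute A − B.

1298

Reading a vote for the leader as '(' and for the other as ')' turns such a sequence into a balanced string of 8 pairs, so the count is C_8. So A = C_8 = 1430.
A Dyck path with 6 up-steps and 6 down-steps has semilength 6, so there are C_6 of them. So B = C_6 = 132.
A − B = 1430 − 132 = 1298.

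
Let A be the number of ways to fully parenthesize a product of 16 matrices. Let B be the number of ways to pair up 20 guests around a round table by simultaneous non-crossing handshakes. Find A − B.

Ways to associate a product of 16 factors correspond to binary trees on 16 leaves, so the count is C_15. So A = C_15 = 9694845.
With 20 = 2·10 people, non-crossing handshake pairings are non-crossing perfect matchings on a circle, counted by C_10. So B = C_10 = 16796.
A − B = 9694845 − 16796 = 9678049.

9678049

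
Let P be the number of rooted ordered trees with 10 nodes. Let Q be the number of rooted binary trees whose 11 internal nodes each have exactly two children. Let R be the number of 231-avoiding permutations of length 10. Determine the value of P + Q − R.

46852

Rooted ordered (plane) trees on m nodes have m−1 edges and are counted by C_{m−1}; m = 10 gives C_9. So P = C_9 = 4862.
The number of full binary trees on 11 internal nodes is the Catalan number C_11. So Q = C_11 = 58786.
Permutations of [n] avoiding any single length-3 pattern are counted by C_n; here n = 10. So R = C_10 = 16796.
P + Q − R = 4862 + 58786 − 16796 = 46852.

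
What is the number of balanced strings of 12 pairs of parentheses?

208012

With 12 pairs the number of balanced bracket strings is the Catalan number C_12.
C_12 = C(24,12)/13 = 2704156/13 = 208012.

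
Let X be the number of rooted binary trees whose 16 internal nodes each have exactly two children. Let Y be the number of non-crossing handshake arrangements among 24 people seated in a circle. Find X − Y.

The number of full binary trees on 16 internal nodes is the Catalan number C_16. So X = C_16 = 35357670.
Non-crossing handshake pairings of 2n people are counted by C_n; 24 people gives n = 12. So Y = C_12 = 208012.
X − Y = 35357670 − 208012 = 35149658.

35149658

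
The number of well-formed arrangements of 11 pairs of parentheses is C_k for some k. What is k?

11

Balanced strings of n pairs of brackets are counted by C_n; here n = 11.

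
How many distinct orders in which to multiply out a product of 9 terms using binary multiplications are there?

Ways to associate a product of 9 factors correspond to binary trees on 9 leaves, so the count is C_8.
C_8 = C_7 · 2(2·7+1)/(7+2) = 429 · 30/9 = 1430.

1430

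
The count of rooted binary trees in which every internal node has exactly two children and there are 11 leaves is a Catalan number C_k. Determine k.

A full binary tree with L leaves has L−1 internal nodes and is counted by C_{L−1}; L = 11 gives C_10.

10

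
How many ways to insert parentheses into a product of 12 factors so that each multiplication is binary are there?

58786

Bracketing 12 factors into binary products is counted by C_{12−1} = C_11.
C_11 = C_10 · 2(2·10+1)/(10+2) = 16796 · 42/12 = 58786.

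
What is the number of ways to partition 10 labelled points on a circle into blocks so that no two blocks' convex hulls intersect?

Non-crossing partitions of an n-element set are counted by C_n; here n = 10.
C_10 = C(20,10)/11 = 184756/11 = 16796.

16796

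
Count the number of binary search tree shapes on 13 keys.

Binary trees (left/right distinguished) on n nodes are counted by C_n; here n = 13.
C_13 = C(26,13)/14 = 10400600/14 = 742900.

742900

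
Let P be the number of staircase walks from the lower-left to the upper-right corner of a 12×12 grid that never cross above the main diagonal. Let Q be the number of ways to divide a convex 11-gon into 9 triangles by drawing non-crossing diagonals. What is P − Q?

Monotone paths in an n×n grid that stay weakly below the diagonal are counted by C_n; here n = 12. So P = C_12 = 208012.
A convex 11-gon is triangulated into 9 triangles, and the number of such triangulations is the Catalan number C_{11−2} = C_9. So Q = C_9 = 4862.
P − Q = 208012 − 4862 = 203150.

203150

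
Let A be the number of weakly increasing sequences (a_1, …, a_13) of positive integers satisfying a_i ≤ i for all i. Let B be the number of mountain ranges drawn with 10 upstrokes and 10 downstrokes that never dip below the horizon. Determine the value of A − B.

726104

Such sub-staircase sequences of length n are counted by C_n; here n = 13. So A = C_13 = 742900.
Dyck paths of semilength n (length 2n) are counted by C_n; here n = 10. So B = C_10 = 16796.
A − B = 742900 − 16796 = 726104.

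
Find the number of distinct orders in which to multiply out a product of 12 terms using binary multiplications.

58786

Parenthesizations of m factors correspond to full binary trees with m leaves, counted by C_{m−1}; m = 12 gives C_11.
C_11 = C_10 · 2(2·10+1)/(10+2) = 16796 · 42/12 = 58786.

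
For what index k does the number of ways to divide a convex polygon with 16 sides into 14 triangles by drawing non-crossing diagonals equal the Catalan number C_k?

Triangulations of a convex m-gon are counted by C_{m−2}; with m = 16 this is C_14.

14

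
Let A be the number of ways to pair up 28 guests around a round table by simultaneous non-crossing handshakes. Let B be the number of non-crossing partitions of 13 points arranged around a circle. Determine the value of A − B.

1931540

Non-crossing handshake pairings of 2n people are counted by C_n; 28 people gives n = 14. So A = C_14 = 2674440.
Non-crossing partitions of an n-element set are counted by C_n; here n = 13. So B = C_13 = 742900.
A − B = 2674440 − 742900 = 1931540.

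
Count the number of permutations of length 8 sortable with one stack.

1430

Stack-sortable permutations are exactly the 231-avoiding ones, counted by C_n; here n = 8.
C_8 = 1430.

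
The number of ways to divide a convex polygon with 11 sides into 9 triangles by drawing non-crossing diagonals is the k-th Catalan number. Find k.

The number of triangulations of an 11-gon is the Catalan number C_9 (index = sides − 2).

9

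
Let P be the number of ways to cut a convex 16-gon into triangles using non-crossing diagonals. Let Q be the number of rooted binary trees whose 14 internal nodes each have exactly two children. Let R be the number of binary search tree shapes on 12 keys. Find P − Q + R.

A convex 16-gon is triangulated into 14 triangles, and the number of such triangulations is the Catalan number C_{16−2} = C_14. So P = C_14 = 2674440.
Full binary trees with n internal nodes are counted by C_n; here n = 14. So Q = C_14 = 2674440.
There are C_n binary search tree shapes on n keys; with n = 12 that is C_12. So R = C_12 = 208012.
P − Q + R = 2674440 − 2674440 + 208012 = 208012.

208012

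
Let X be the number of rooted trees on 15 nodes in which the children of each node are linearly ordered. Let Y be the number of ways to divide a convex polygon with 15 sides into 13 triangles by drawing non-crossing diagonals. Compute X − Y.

1931540

Rooted ordered (plane) trees on m nodes have m−1 edges and are counted by C_{m−1}; m = 15 gives C_14. So X = C_14 = 2674440.
The number of triangulations of a 15-gon is the Catalan number C_13 (index = sides − 2). So Y = C_13 = 742900.
X − Y = 2674440 − 742900 = 1931540.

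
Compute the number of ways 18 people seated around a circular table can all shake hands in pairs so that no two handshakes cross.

With 18 = 2·9 people, non-crossing handshake pairings are non-crossing perfect matchings on a circle, counted by C_9.
C_9 = C(18,9)/10 = 48620/10 = 4862.

4862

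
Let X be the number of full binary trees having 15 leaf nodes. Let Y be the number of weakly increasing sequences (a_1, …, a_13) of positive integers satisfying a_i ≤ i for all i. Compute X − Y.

1931540

Full binary trees with 15 leaves have 15−1 = 14 internal nodes, so there are C_14 of them. So X = C_14 = 2674440.
Weakly increasing sequences with a_i ≤ i biject with Dyck paths of semilength 13, so there are C_13. So Y = C_13 = 742900.
X − Y = 2674440 − 742900 = 1931540.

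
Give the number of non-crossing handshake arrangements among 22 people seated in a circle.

58786

Non-crossing handshake pairings of 2n people are counted by C_n; 22 people gives n = 11.
C_11 = C(22,11)/12 = 705432/12 = 58786.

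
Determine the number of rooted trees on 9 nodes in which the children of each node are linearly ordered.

A rooted plane tree on 9 nodes has 8 edges, and such trees are counted by C_8.
C_8 = C_7 · 2(2·7+1)/(7+2) = 429 · 30/9 = 1430.

1430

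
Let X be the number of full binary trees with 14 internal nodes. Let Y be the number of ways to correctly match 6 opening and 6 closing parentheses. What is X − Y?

Full binary trees with n internal nodes are counted by C_n; here n = 14. So X = C_14 = 2674440.
A balanced arrangement of 6 bracket pairs is a Dyck word of semilength 6, so the count is C_6. So Y = C_6 = 132.
X − Y = 2674440 − 132 = 2674308.

2674308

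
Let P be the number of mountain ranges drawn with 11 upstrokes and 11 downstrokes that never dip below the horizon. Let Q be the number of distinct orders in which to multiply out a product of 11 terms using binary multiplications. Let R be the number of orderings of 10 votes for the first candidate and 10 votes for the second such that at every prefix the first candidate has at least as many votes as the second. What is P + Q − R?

Paths of 11 up- and 11 down-steps that never dip below the axis are Dyck paths; their count is C_11. So P = C_11 = 58786.
Parenthesizations of m factors correspond to full binary trees with m leaves, counted by C_{m−1}; m = 11 gives C_10. So Q = C_10 = 16796.
Ballot sequences with n votes each where one side never trails are Dyck words, counted by C_n; here n = 10. So R = C_10 = 16796.
P + Q − R = 58786 + 16796 − 16796 = 58786.

58786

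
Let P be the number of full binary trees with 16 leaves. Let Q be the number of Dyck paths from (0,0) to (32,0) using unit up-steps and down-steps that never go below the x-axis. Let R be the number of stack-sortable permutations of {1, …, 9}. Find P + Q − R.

A full binary tree with L leaves has L−1 internal nodes and is counted by C_{L−1}; L = 16 gives C_15. So P = C_15 = 9694845.
Paths of 16 up- and 16 down-steps that never dip below the axis are Dyck paths; their count is C_16. So Q = C_16 = 35357670.
By Knuth's characterisation, the stack-sortable permutations of length 9 are the 231-avoiders, numbering C_9. So R = C_9 = 4862.
P + Q − R = 9694845 + 35357670 − 4862 = 45047653.

45047653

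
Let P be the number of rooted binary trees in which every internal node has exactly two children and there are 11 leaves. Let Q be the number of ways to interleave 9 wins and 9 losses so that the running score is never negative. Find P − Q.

11934

Full binary trees with 11 leaves have 11−1 = 10 internal nodes, so there are C_10 of them. So P = C_10 = 16796.
Reading a vote for the leader as '(' and for the other as ')' turns such a sequence into a balanced string of 9 pairs, so the count is C_9. So Q = C_9 = 4862.
P − Q = 16796 − 4862 = 11934.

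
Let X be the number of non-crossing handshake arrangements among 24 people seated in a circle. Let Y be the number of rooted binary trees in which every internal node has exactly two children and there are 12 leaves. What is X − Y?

149226

Non-crossing handshake pairings of 2n people are counted by C_n; 24 people gives n = 12. So X = C_12 = 208012.
A full binary tree with L leaves has L−1 internal nodes and is counted by C_{L−1}; L = 12 gives C_11. So Y = C_11 = 58786.
X − Y = 208012 − 58786 = 149226.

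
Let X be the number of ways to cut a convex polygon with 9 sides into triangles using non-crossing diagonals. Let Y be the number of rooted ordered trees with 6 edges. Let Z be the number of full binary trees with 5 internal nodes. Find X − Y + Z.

339

The number of triangulations of a 9-gon is the Catalan number C_7 (index = sides − 2). So X = C_7 = 429.
A rooted plane tree with 6 edges has 7 nodes, and the count is C_6. So Y = C_6 = 132.
Full binary trees with n internal nodes are counted by C_n; here n = 5. So Z = C_5 = 42.
X − Y + Z = 429 − 132 + 42 = 339.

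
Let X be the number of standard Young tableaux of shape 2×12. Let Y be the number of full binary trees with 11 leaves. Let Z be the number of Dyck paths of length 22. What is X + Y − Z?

By the hook-length formula (or a Dyck-path bijection), SYT of shape 2×12 number C_12. So X = C_12 = 208012.
A full binary tree with L leaves has L−1 internal nodes and is counted by C_{L−1}; L = 11 gives C_10. So Y = C_10 = 16796.
Dyck paths of semilength n (length 2n) are counted by C_n; here n = 11. So Z = C_11 = 58786.
X + Y − Z = 208012 + 16796 − 58786 = 166022.

166022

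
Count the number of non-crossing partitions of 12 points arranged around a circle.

208012

Non-crossing partitions of an n-element set are counted by C_n; here n = 12.
C_12 = C(24,12)/13 = 2704156/13 = 208012.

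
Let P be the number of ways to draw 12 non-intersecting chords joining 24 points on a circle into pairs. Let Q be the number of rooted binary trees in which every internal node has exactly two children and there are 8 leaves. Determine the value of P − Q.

207583

Pairing 24 circle points by 12 non-crossing chords gives C_12 matchings. So P = C_12 = 208012.
A full binary tree with L leaves has L−1 internal nodes and is counted by C_{L−1}; L = 8 gives C_7. So Q = C_7 = 429.
P − Q = 208012 − 429 = 207583.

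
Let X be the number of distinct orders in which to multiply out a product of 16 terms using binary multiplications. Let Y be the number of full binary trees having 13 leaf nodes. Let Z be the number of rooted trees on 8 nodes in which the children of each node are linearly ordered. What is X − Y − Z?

9486404

Ways to associate a product of 16 factors correspond to binary trees on 16 leaves, so the count is C_15. So X = C_15 = 9694845.
Full binary trees with 13 leaves have 13−1 = 12 internal nodes, so there are C_12 of them. So Y = C_12 = 208012.
A rooted plane tree on 8 nodes has 7 edges, and such trees are counted by C_7. So Z = C_7 = 429.
X − Y − Z = 9694845 − 208012 − 429 = 9486404.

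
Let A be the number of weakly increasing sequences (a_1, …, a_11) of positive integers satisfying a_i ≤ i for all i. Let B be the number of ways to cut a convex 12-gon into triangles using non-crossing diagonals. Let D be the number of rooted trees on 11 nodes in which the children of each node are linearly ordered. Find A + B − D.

58786

Weakly increasing sequences with a_i ≤ i biject with Dyck paths of semilength 11, so there are C_11. So A = C_11 = 58786.
Triangulations of a convex m-gon are counted by C_{m−2}; with m = 12 this is C_10. So B = C_10 = 16796.
A rooted plane tree on 11 nodes has 10 edges, and such trees are counted by C_10. So D = C_10 = 16796.
A + B − D = 58786 + 16796 − 16796 = 58786.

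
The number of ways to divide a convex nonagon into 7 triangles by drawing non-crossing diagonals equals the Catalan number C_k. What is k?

7

The number of triangulations of a 9-gon is the Catalan number C_7 (index = sides − 2).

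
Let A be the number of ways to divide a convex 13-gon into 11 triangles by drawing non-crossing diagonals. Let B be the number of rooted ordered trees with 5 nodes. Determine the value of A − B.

58772

Triangulations of a convex m-gon are counted by C_{m−2}; with m = 13 this is C_11. So A = C_11 = 58786.
A rooted plane tree on 5 nodes has 4 edges, and such trees are counted by C_4. So B = C_4 = 14.
A − B = 58786 − 14 = 58772.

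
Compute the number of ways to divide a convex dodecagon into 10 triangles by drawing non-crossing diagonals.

16796

A convex 12-gon is triangulated into 10 triangles, and the number of such triangulations is the Catalan number C_{12−2} = C_10.
C_10 = 16796.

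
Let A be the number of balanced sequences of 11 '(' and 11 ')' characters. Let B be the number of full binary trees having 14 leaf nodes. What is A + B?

801686

With 11 pairs the number of balanced bracket strings is the Catalan number C_11. So A = C_11 = 58786.
Full binary trees with 14 leaves have 14−1 = 13 internal nodes, so there are C_13 of them. So B = C_13 = 742900.
A + B = 58786 + 742900 = 801686.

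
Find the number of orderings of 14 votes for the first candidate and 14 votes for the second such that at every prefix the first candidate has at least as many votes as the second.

2674440

Reading a vote for the leader as '(' and for the other as ')' turns such a sequence into a balanced string of 14 pairs, so the count is C_14.
C_14 = C_13 · 2(2·13+1)/(13+2) = 742900 · 54/15 = 2674440.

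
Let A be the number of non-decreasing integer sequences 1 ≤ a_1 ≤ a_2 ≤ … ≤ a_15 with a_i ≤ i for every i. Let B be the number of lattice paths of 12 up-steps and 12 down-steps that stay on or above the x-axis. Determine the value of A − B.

9486833

Weakly increasing sequences with a_i ≤ i biject with Dyck paths of semilength 15, so there are C_15. So A = C_15 = 9694845.
Dyck paths of semilength n (length 2n) are counted by C_n; here n = 12. So B = C_12 = 208012.
A − B = 9694845 − 208012 = 9486833.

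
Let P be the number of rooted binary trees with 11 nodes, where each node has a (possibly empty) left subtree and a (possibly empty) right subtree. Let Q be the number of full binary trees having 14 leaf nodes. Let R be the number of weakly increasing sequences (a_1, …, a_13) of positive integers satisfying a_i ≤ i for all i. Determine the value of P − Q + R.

Binary trees (left/right distinguished) on n nodes are counted by C_n; here n = 11. So P = C_11 = 58786.
Full binary trees with 14 leaves have 14−1 = 13 internal nodes, so there are C_13 of them. So Q = C_13 = 742900.
Weakly increasing sequences with a_i ≤ i biject with Dyck paths of semilength 13, so there are C_13. So R = C_13 = 742900.
P − Q + R = 58786 − 742900 + 742900 = 58786.

58786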